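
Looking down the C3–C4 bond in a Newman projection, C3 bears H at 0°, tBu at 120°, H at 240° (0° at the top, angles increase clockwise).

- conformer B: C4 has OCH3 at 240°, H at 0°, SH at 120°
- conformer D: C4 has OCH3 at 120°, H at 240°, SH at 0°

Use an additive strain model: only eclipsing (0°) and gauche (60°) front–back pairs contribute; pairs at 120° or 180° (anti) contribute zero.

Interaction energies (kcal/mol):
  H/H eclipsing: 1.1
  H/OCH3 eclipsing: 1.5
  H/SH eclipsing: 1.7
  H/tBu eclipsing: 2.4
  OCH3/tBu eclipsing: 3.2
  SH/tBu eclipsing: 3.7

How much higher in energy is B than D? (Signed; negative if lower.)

+0.3 kcal/mol

B (eclipsed): H(0°)/H(0°) eclipsed 1.1; tBu(120°)/SH(120°) eclipsed 3.7; H(240°)/OCH3(240°) eclipsed 1.5 → 6.3 kcal/mol.
D (eclipsed): H(0°)/SH(0°) eclipsed 1.7; tBu(120°)/OCH3(120°) eclipsed 3.2; H(240°)/H(240°) eclipsed 1.1 → 6.0 kcal/mol.
E(B) − E(D) = 6.3 − 6.0 = +0.3 kcal/mol.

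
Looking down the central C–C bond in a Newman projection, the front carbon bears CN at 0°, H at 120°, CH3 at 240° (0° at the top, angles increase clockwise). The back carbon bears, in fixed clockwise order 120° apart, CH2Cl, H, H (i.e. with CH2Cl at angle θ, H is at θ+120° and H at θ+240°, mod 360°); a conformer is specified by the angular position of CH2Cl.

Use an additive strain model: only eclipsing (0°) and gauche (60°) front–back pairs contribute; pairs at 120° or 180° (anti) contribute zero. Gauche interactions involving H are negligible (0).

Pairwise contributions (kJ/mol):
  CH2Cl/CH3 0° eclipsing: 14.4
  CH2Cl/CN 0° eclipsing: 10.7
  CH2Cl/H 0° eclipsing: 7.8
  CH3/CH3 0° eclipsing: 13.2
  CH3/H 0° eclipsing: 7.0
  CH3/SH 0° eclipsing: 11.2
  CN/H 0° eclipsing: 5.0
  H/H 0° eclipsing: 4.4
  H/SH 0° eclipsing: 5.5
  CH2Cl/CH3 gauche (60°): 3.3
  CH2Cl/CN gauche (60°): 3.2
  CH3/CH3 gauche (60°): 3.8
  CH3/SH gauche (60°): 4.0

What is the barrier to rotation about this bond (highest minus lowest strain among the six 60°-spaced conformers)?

CH2Cl at 0° (eclipsed): CN–CH2Cl eclipsed, H–H eclipsed, CH3–H eclipsed; 10.7 + 4.4 + 7.0 = 22.1 kJ/mol.
CH2Cl at 60° (staggered): CN–CH2Cl gauche; 3.2 = 3.2 kJ/mol.
CH2Cl at 120° (eclipsed): CN–H eclipsed, H–CH2Cl eclipsed, CH3–H eclipsed; 5.0 + 7.8 + 7.0 = 19.8 kJ/mol.
CH2Cl at 180° (staggered): CH3–CH2Cl gauche; 3.3 = 3.3 kJ/mol.
CH2Cl at 240° (eclipsed): CN–H eclipsed, H–H eclipsed, CH3–CH2Cl eclipsed; 5.0 + 4.4 + 14.4 = 23.8 kJ/mol.
CH2Cl at 300° (staggered): CN–CH2Cl gauche, CH3–CH2Cl gauche; 3.2 + 3.3 = 6.5 kJ/mol.
Max at 240° (23.8 kJ/mol), min at 60° (3.2 kJ/mol); barrier = 20.6 kJ/mol.

20.6 kJ/mol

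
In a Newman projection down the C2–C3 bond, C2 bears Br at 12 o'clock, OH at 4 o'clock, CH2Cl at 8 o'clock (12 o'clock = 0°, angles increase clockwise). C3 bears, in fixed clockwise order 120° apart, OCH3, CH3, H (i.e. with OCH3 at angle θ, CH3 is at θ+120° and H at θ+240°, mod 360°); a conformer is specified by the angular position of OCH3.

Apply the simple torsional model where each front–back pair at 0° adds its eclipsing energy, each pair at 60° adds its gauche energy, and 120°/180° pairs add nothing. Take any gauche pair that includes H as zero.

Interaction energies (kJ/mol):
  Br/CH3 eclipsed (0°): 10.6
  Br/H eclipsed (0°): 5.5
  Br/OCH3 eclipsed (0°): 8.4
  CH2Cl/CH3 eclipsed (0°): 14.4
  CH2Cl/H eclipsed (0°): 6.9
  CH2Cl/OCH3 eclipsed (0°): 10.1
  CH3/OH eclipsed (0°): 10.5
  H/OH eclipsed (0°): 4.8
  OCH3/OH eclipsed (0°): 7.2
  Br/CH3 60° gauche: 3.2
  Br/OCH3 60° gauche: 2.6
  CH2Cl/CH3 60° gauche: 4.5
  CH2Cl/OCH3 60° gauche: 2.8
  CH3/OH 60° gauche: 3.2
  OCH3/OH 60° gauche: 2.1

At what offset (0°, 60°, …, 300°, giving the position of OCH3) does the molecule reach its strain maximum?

120°

OCH3 at 0° is eclipsed. Br at 0° is eclipsed with OCH3 at 0° (8.4); OH at 120° is eclipsed with CH3 at 120° (10.5); CH2Cl at 240° is eclipsed with H at 240° (6.9). Total 25.8 kJ/mol.
OCH3 at 60° is staggered. Br at 0° is gauche with OCH3 at 60° (2.6); OH at 120° is gauche with OCH3 at 60° (2.1); OH at 120° is gauche with CH3 at 180° (3.2); CH2Cl at 240° is gauche with CH3 at 180° (4.5). Total 12.4 kJ/mol.
OCH3 at 120° is eclipsed. Br at 0° is eclipsed with H at 0° (5.5); OH at 120° is eclipsed with OCH3 at 120° (7.2); CH2Cl at 240° is eclipsed with CH3 at 240° (14.4). Total 27.1 kJ/mol.
OCH3 at 180° is staggered. Br at 0° is gauche with CH3 at 300° (3.2); OH at 120° is gauche with OCH3 at 180° (2.1); CH2Cl at 240° is gauche with OCH3 at 180° (2.8); CH2Cl at 240° is gauche with CH3 at 300° (4.5). Total 12.6 kJ/mol.
OCH3 at 240° is eclipsed. Br at 0° is eclipsed with CH3 at 0° (10.6); OH at 120° is eclipsed with H at 120° (4.8); CH2Cl at 240° is eclipsed with OCH3 at 240° (10.1). Total 25.5 kJ/mol.
OCH3 at 300° is staggered. Br at 0° is gauche with OCH3 at 300° (2.6); Br at 0° is gauche with CH3 at 60° (3.2); OH at 120° is gauche with CH3 at 60° (3.2); CH2Cl at 240° is gauche with OCH3 at 300° (2.8). Total 11.8 kJ/mol.
The maximum (27.1 kJ/mol) occurs with OCH3 at 120°.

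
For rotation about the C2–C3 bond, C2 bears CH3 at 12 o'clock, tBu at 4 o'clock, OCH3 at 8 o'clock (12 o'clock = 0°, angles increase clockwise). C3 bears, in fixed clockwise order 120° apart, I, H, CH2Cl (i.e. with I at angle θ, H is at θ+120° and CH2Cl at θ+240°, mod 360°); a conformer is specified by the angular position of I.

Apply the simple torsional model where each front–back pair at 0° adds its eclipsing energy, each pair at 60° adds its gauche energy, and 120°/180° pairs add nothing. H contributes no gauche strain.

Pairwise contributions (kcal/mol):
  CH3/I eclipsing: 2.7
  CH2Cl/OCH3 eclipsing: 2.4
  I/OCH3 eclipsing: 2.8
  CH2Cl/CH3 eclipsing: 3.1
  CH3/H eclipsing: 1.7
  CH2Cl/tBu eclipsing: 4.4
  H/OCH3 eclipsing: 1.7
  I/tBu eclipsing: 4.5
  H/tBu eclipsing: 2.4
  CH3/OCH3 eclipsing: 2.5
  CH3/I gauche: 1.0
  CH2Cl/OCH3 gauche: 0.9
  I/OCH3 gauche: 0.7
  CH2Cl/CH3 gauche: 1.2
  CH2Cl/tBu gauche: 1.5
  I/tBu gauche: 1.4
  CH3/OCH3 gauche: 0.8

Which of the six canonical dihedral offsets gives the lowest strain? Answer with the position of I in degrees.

I at 0° is eclipsed. CH3 at 0° is eclipsed with I at 0° (2.7); tBu at 120° is eclipsed with H at 120° (2.4); OCH3 at 240° is eclipsed with CH2Cl at 240° (2.4). Total 7.5 kcal/mol.
I at 60° is staggered. CH3 at 0° is gauche with I at 60° (1.0); CH3 at 0° is gauche with CH2Cl at 300° (1.2); tBu at 120° is gauche with I at 60° (1.4); OCH3 at 240° is gauche with CH2Cl at 300° (0.9). Total 4.5 kcal/mol.
I at 120° is eclipsed. CH3 at 0° is eclipsed with CH2Cl at 0° (3.1); tBu at 120° is eclipsed with I at 120° (4.5); OCH3 at 240° is eclipsed with H at 240° (1.7). Total 9.3 kcal/mol.
I at 180° is staggered. CH3 at 0° is gauche with CH2Cl at 60° (1.2); tBu at 120° is gauche with I at 180° (1.4); tBu at 120° is gauche with CH2Cl at 60° (1.5); OCH3 at 240° is gauche with I at 180° (0.7). Total 4.8 kcal/mol.
I at 240° is eclipsed. CH3 at 0° is eclipsed with H at 0° (1.7); tBu at 120° is eclipsed with CH2Cl at 120° (4.4); OCH3 at 240° is eclipsed with I at 240° (2.8). Total 8.9 kcal/mol.
I at 300° is staggered. CH3 at 0° is gauche with I at 300° (1.0); tBu at 120° is gauche with CH2Cl at 180° (1.5); OCH3 at 240° is gauche with I at 300° (0.7); OCH3 at 240° is gauche with CH2Cl at 180° (0.9). Total 4.1 kcal/mol.
The minimum (4.1 kcal/mol) occurs with I at 300°.

300°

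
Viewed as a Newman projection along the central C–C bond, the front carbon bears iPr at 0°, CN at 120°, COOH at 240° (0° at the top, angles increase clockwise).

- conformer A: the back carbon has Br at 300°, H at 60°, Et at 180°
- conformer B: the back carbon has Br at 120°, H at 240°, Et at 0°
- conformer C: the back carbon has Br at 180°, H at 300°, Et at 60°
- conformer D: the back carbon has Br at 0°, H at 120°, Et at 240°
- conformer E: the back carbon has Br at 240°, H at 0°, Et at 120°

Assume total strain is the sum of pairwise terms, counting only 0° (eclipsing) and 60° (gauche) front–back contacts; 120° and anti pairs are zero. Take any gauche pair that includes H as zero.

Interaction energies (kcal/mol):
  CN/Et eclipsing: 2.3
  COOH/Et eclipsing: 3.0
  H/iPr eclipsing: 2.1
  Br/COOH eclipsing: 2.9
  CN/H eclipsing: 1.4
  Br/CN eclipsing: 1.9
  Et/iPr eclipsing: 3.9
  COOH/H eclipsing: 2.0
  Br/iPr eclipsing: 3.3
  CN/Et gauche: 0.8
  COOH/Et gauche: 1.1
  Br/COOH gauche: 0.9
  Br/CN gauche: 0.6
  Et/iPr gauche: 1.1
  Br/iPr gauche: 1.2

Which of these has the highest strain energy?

A is staggered. iPr at 0° is gauche with Br at 300° (1.2); CN at 120° is gauche with Et at 180° (0.8); COOH at 240° is gauche with Br at 300° (0.9); COOH at 240° is gauche with Et at 180° (1.1). Total 4.0 kcal/mol.
B is eclipsed. iPr at 0° is eclipsed with Et at 0° (3.9); CN at 120° is eclipsed with Br at 120° (1.9); COOH at 240° is eclipsed with H at 240° (2.0). Total 7.8 kcal/mol.
C is staggered. iPr at 0° is gauche with Et at 60° (1.1); CN at 120° is gauche with Br at 180° (0.6); CN at 120° is gauche with Et at 60° (0.8); COOH at 240° is gauche with Br at 180° (0.9). Total 3.4 kcal/mol.
D is eclipsed. iPr at 0° is eclipsed with Br at 0° (3.3); CN at 120° is eclipsed with H at 120° (1.4); COOH at 240° is eclipsed with Et at 240° (3.0). Total 7.7 kcal/mol.
E is eclipsed. iPr at 0° is eclipsed with H at 0° (2.1); CN at 120° is eclipsed with Et at 120° (2.3); COOH at 240° is eclipsed with Br at 240° (2.9). Total 7.3 kcal/mol.
B has the highest total (7.8 kcal/mol).

B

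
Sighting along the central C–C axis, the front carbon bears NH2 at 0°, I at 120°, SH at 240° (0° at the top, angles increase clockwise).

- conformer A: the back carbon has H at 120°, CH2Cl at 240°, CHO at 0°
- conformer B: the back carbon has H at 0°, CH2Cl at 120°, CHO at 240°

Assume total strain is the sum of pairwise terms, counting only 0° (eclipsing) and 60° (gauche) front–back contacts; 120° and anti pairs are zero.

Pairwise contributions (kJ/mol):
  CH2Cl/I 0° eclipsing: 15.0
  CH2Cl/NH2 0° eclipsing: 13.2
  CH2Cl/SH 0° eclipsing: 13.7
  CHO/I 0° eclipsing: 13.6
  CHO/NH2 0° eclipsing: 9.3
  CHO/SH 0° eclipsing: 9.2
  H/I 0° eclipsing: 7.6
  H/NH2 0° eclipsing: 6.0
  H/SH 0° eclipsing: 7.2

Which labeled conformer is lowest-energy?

A (eclipsed): NH2–CHO eclipsed, I–H eclipsed, SH–CH2Cl eclipsed; 9.3 + 7.6 + 13.7 = 30.6 kJ/mol.
B (eclipsed): NH2–H eclipsed, I–CH2Cl eclipsed, SH–CHO eclipsed; 6.0 + 15.0 + 9.2 = 30.2 kJ/mol.
B has the lowest total (30.2 kJ/mol).

B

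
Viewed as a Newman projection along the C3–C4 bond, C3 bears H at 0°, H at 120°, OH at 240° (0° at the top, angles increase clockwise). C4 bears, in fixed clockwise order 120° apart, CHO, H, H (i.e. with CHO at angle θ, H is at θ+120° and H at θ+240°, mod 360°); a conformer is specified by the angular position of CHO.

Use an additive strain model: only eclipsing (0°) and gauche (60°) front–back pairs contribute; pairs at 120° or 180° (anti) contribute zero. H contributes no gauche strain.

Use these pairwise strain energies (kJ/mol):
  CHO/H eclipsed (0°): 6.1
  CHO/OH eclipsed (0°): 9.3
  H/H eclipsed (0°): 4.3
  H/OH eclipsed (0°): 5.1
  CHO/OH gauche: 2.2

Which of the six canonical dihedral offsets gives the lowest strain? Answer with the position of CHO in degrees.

CHO at 0° (eclipsed): H–CHO eclipsed, H–H eclipsed, OH–H eclipsed; 6.1 + 4.3 + 5.1 = 15.5 kJ/mol.
CHO at 60° (staggered): no non-H gauche contacts → 0.0 kJ/mol.
CHO at 120° (eclipsed): H–H eclipsed, H–CHO eclipsed, OH–H eclipsed; 4.3 + 6.1 + 5.1 = 15.5 kJ/mol.
CHO at 180° (staggered): OH–CHO gauche; 2.2 = 2.2 kJ/mol.
CHO at 240° (eclipsed): H–H eclipsed, H–H eclipsed, OH–CHO eclipsed; 4.3 + 4.3 + 9.3 = 17.9 kJ/mol.
CHO at 300° (staggered): OH–CHO gauche; 2.2 = 2.2 kJ/mol.
The minimum (0.0 kJ/mol) occurs with CHO at 60°.

60°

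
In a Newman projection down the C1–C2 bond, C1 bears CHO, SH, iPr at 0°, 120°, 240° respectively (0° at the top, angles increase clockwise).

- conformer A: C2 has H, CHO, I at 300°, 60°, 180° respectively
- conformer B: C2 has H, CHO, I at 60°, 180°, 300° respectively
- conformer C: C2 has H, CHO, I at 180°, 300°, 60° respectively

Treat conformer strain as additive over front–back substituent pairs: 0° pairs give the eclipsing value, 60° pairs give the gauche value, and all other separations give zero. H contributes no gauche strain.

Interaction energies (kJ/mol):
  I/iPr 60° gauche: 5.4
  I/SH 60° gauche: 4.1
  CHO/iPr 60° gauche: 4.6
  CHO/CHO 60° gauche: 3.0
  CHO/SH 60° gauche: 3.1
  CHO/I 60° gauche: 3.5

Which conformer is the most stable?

A (staggered): CHO–CHO gauche, SH–CHO gauche, SH–I gauche, iPr–I gauche; 3.0 + 3.1 + 4.1 + 5.4 = 15.6 kJ/mol.
B (staggered): CHO–I gauche, SH–CHO gauche, iPr–CHO gauche, iPr–I gauche; 3.5 + 3.1 + 4.6 + 5.4 = 16.6 kJ/mol.
C (staggered): CHO–CHO gauche, CHO–I gauche, SH–I gauche, iPr–CHO gauche; 3.0 + 3.5 + 4.1 + 4.6 = 15.2 kJ/mol.
C has the lowest total (15.2 kJ/mol).

C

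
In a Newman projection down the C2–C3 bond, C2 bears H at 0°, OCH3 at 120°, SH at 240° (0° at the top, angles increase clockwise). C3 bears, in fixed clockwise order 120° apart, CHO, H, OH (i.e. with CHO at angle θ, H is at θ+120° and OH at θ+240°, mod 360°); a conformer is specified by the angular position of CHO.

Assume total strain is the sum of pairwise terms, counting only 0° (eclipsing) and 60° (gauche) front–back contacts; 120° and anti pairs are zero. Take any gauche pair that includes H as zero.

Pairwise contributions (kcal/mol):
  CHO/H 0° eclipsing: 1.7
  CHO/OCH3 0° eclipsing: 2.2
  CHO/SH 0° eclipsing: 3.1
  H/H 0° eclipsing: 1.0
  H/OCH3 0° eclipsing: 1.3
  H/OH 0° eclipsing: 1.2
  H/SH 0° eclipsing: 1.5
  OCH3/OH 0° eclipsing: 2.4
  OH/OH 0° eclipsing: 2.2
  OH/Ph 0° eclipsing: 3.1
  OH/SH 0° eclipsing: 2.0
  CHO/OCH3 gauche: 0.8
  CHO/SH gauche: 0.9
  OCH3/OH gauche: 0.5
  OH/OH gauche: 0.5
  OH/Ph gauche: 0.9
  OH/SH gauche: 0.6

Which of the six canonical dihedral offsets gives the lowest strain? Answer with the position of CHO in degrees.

CHO at 0° (eclipsed): H–CHO eclipsed, OCH3–H eclipsed, SH–OH eclipsed; 1.7 + 1.3 + 2.0 = 5.0 kcal/mol.
CHO at 60° (staggered): OCH3–CHO gauche, SH–OH gauche; 0.8 + 0.6 = 1.4 kcal/mol.
CHO at 120° (eclipsed): H–OH eclipsed, OCH3–CHO eclipsed, SH–H eclipsed; 1.2 + 2.2 + 1.5 = 4.9 kcal/mol.
CHO at 180° (staggered): OCH3–CHO gauche, OCH3–OH gauche, SH–CHO gauche; 0.8 + 0.5 + 0.9 = 2.2 kcal/mol.
CHO at 240° (eclipsed): H–H eclipsed, OCH3–OH eclipsed, SH–CHO eclipsed; 1.0 + 2.4 + 3.1 = 6.5 kcal/mol.
CHO at 300° (staggered): OCH3–OH gauche, SH–CHO gauche, SH–OH gauche; 0.5 + 0.9 + 0.6 = 2.0 kcal/mol.
The minimum (1.4 kcal/mol) occurs with CHO at 60°.

60°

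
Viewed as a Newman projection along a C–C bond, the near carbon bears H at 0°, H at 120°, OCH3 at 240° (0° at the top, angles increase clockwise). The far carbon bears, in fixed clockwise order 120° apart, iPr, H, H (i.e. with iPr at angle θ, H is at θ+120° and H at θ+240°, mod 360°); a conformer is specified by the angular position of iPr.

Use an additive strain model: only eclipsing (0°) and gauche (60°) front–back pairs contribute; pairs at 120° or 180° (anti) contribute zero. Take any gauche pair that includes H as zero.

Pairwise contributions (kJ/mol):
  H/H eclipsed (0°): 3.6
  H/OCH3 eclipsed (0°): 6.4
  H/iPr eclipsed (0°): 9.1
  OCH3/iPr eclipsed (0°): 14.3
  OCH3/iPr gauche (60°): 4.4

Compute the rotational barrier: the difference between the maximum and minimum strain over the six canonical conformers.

21.5 kJ/mol

iPr at 0° (eclipsed): H–iPr eclipsed, H–H eclipsed, OCH3–H eclipsed; 9.1 + 3.6 + 6.4 = 19.1 kJ/mol.
iPr at 60° (staggered): no non-H gauche contacts → 0.0 kJ/mol.
iPr at 120° (eclipsed): H–H eclipsed, H–iPr eclipsed, OCH3–H eclipsed; 3.6 + 9.1 + 6.4 = 19.1 kJ/mol.
iPr at 180° (staggered): OCH3–iPr gauche; 4.4 = 4.4 kJ/mol.
iPr at 240° (eclipsed): H–H eclipsed, H–H eclipsed, OCH3–iPr eclipsed; 3.6 + 3.6 + 14.3 = 21.5 kJ/mol.
iPr at 300° (staggered): OCH3–iPr gauche; 4.4 = 4.4 kJ/mol.
Max at 240° (21.5 kJ/mol), min at 60° (0.0 kJ/mol); barrier = 21.5 kJ/mol.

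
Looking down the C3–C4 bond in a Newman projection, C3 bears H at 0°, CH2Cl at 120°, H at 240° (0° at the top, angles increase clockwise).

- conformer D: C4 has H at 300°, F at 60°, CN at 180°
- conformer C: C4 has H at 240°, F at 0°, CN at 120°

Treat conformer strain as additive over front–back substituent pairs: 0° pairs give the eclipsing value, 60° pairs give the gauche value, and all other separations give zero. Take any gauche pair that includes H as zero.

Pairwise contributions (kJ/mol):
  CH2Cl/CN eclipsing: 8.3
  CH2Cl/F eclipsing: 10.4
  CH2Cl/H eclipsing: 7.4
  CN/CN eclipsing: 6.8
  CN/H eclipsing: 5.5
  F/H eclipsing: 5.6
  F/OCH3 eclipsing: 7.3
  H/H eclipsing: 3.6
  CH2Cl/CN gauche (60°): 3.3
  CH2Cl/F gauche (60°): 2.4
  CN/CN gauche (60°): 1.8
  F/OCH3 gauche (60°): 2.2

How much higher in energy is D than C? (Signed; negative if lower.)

D (staggered): CH2Cl–F gauche, CH2Cl–CN gauche; 2.4 + 3.3 = 5.7 kJ/mol.
C (eclipsed): H–F eclipsed, CH2Cl–CN eclipsed, H–H eclipsed; 5.6 + 8.3 + 3.6 = 17.5 kJ/mol.
E(D) − E(C) = 5.7 − 17.5 = -11.8 kJ/mol.

-11.8 kJ/mol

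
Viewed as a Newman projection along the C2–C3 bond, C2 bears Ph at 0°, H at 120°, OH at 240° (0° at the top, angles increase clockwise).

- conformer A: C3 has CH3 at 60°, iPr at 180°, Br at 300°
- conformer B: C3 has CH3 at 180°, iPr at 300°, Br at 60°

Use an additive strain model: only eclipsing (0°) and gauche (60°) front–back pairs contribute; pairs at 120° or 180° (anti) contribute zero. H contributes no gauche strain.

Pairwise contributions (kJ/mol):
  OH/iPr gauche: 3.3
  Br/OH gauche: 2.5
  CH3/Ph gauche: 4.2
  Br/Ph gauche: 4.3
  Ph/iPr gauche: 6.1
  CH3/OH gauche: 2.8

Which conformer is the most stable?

A

A (staggered): Ph(0°)/CH3(60°) gauche 4.2; Ph(0°)/Br(300°) gauche 4.3; OH(240°)/iPr(180°) gauche 3.3; OH(240°)/Br(300°) gauche 2.5 → 14.3 kJ/mol.
B (staggered): Ph(0°)/iPr(300°) gauche 6.1; Ph(0°)/Br(60°) gauche 4.3; OH(240°)/CH3(180°) gauche 2.8; OH(240°)/iPr(300°) gauche 3.3 → 16.5 kJ/mol.
A has the lowest total (14.3 kJ/mol).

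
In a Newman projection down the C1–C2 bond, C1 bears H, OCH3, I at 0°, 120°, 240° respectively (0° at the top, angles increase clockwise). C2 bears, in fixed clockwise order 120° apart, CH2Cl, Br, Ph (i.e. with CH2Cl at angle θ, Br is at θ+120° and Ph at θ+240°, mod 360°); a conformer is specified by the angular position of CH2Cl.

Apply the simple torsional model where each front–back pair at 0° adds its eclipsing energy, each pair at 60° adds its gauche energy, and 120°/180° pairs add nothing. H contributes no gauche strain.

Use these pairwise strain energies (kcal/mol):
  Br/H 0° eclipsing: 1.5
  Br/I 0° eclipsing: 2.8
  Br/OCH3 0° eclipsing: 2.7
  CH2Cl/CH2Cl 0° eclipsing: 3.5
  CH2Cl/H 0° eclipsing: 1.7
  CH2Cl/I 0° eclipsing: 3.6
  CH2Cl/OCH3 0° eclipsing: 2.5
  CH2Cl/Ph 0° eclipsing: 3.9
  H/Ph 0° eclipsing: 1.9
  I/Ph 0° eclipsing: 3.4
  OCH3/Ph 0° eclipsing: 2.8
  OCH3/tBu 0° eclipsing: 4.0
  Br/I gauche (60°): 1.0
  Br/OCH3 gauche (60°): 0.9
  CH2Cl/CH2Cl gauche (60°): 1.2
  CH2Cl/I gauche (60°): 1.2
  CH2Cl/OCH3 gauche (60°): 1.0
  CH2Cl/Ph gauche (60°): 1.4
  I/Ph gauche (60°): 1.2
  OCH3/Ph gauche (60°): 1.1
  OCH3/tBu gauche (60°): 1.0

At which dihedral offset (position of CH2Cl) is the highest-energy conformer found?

240°

CH2Cl at 0° (eclipsed): H–CH2Cl eclipsed, OCH3–Br eclipsed, I–Ph eclipsed; 1.7 + 2.7 + 3.4 = 7.8 kcal/mol.
CH2Cl at 60° (staggered): OCH3–CH2Cl gauche, OCH3–Br gauche, I–Br gauche, I–Ph gauche; 1.0 + 0.9 + 1.0 + 1.2 = 4.1 kcal/mol.
CH2Cl at 120° (eclipsed): H–Ph eclipsed, OCH3–CH2Cl eclipsed, I–Br eclipsed; 1.9 + 2.5 + 2.8 = 7.2 kcal/mol.
CH2Cl at 180° (staggered): OCH3–CH2Cl gauche, OCH3–Ph gauche, I–CH2Cl gauche, I–Br gauche; 1.0 + 1.1 + 1.2 + 1.0 = 4.3 kcal/mol.
CH2Cl at 240° (eclipsed): H–Br eclipsed, OCH3–Ph eclipsed, I–CH2Cl eclipsed; 1.5 + 2.8 + 3.6 = 7.9 kcal/mol.
CH2Cl at 300° (staggered): OCH3–Br gauche, OCH3–Ph gauche, I–CH2Cl gauche, I–Ph gauche; 0.9 + 1.1 + 1.2 + 1.2 = 4.4 kcal/mol.
The maximum (7.9 kcal/mol) occurs with CH2Cl at 240°.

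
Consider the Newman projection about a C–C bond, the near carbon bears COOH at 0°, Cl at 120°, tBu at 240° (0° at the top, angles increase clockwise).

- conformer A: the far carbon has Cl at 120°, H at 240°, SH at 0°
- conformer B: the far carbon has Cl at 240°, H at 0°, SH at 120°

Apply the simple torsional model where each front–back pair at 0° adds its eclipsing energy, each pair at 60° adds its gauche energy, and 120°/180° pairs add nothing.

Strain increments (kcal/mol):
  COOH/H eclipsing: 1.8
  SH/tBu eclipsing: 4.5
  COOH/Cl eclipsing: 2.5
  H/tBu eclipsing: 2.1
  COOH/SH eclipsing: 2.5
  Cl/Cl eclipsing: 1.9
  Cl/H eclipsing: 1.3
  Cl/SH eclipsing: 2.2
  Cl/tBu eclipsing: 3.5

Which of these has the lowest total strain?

A (eclipsed): COOH–SH eclipsed, Cl–Cl eclipsed, tBu–H eclipsed; 2.5 + 1.9 + 2.1 = 6.5 kcal/mol.
B (eclipsed): COOH–H eclipsed, Cl–SH eclipsed, tBu–Cl eclipsed; 1.8 + 2.2 + 3.5 = 7.5 kcal/mol.
A has the lowest total (6.5 kcal/mol).

A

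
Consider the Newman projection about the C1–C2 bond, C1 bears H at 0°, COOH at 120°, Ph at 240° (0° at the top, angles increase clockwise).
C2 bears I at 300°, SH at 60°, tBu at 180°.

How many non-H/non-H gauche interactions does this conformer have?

Non-H gauche pairs: COOH(120°)/SH(60°); COOH(120°)/tBu(180°); Ph(240°)/I(300°); Ph(240°)/tBu(180°) — 4 interactions.

4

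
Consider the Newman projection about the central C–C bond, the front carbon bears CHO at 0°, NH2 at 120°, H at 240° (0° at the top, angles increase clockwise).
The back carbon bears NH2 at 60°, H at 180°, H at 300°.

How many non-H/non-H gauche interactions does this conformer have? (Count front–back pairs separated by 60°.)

2

Non-H gauche pairs: CHO(0°)/NH2(60°); NH2(120°)/NH2(60°) — 2 interactions.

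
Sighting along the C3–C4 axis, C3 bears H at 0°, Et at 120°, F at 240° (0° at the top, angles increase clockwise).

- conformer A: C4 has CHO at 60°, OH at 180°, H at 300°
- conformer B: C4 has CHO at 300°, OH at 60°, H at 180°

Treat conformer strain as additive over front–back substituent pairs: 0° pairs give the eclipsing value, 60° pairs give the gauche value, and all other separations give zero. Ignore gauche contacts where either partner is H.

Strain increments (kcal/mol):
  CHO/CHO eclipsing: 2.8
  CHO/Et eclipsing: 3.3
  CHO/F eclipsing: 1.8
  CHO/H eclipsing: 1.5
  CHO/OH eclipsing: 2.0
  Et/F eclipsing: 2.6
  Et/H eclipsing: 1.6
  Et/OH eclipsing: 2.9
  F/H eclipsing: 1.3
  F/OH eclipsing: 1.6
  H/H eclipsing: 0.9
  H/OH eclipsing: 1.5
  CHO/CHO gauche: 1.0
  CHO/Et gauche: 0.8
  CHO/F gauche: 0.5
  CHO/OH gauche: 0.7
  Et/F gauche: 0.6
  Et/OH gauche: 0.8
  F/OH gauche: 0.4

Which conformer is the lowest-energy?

A is staggered. Et at 120° is gauche with CHO at 60° (0.8); Et at 120° is gauche with OH at 180° (0.8); F at 240° is gauche with OH at 180° (0.4). Total 2.0 kcal/mol.
B is staggered. Et at 120° is gauche with OH at 60° (0.8); F at 240° is gauche with CHO at 300° (0.5). Total 1.3 kcal/mol.
B has the lowest total (1.3 kcal/mol).

B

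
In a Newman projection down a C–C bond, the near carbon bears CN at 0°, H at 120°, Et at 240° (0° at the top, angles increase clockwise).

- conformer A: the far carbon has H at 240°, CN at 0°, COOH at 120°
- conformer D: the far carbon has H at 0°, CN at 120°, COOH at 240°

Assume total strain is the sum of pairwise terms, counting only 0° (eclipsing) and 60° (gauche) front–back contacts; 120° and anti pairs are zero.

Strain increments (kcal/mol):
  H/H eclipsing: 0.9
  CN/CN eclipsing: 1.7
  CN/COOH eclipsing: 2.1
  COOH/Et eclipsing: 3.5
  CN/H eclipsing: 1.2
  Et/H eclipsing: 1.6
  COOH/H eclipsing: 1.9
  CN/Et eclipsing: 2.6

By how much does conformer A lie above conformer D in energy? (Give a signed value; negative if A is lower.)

A (eclipsed): CN–CN eclipsed, H–COOH eclipsed, Et–H eclipsed; 1.7 + 1.9 + 1.6 = 5.2 kcal/mol.
D (eclipsed): CN–H eclipsed, H–CN eclipsed, Et–COOH eclipsed; 1.2 + 1.2 + 3.5 = 5.9 kcal/mol.
E(A) − E(D) = 5.2 − 5.9 = -0.7 kcal/mol.

-0.7 kcal/mol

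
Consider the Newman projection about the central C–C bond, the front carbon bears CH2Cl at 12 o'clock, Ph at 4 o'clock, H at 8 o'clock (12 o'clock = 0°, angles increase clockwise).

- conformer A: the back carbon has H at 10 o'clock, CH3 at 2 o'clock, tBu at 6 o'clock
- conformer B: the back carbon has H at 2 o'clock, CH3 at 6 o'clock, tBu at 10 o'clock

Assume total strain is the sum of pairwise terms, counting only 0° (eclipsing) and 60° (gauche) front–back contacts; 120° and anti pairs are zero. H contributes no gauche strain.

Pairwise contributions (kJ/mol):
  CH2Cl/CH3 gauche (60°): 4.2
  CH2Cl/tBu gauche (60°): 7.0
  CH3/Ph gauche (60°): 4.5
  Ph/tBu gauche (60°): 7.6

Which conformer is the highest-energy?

A

A (staggered): CH2Cl(0°)/CH3(60°) gauche 4.2; Ph(120°)/CH3(60°) gauche 4.5; Ph(120°)/tBu(180°) gauche 7.6 → 16.3 kJ/mol.
B (staggered): CH2Cl(0°)/tBu(300°) gauche 7.0; Ph(120°)/CH3(180°) gauche 4.5 → 11.5 kJ/mol.
A has the highest total (16.3 kJ/mol).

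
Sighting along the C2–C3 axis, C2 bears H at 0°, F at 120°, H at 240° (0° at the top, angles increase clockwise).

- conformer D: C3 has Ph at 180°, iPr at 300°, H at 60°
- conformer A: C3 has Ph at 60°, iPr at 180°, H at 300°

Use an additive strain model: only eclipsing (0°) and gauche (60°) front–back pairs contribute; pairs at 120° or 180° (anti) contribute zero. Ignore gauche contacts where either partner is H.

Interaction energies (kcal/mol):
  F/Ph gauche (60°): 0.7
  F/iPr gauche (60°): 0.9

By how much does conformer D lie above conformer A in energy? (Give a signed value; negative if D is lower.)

-0.9 kcal/mol

D is staggered. F at 120° is gauche with Ph at 180° (0.7). Total 0.7 kcal/mol.
A is staggered. F at 120° is gauche with Ph at 60° (0.7); F at 120° is gauche with iPr at 180° (0.9). Total 1.6 kcal/mol.
E(D) − E(A) = 0.7 − 1.6 = -0.9 kcal/mol.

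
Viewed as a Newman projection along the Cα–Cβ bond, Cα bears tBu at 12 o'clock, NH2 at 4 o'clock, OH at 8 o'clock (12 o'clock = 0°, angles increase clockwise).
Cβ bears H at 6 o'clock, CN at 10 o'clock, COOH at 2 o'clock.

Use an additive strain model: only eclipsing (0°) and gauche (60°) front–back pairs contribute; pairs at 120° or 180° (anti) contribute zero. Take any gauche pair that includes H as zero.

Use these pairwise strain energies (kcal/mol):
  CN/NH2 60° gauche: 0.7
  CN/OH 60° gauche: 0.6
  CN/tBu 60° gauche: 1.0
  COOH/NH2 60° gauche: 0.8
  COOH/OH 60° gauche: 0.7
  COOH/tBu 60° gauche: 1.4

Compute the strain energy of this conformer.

This conformer is staggered. tBu at 0° is gauche with CN at 300° (1.0); tBu at 0° is gauche with COOH at 60° (1.4); NH2 at 120° is gauche with COOH at 60° (0.8); OH at 240° is gauche with CN at 300° (0.6). Total 3.8 kcal/mol.

3.8 kcal/mol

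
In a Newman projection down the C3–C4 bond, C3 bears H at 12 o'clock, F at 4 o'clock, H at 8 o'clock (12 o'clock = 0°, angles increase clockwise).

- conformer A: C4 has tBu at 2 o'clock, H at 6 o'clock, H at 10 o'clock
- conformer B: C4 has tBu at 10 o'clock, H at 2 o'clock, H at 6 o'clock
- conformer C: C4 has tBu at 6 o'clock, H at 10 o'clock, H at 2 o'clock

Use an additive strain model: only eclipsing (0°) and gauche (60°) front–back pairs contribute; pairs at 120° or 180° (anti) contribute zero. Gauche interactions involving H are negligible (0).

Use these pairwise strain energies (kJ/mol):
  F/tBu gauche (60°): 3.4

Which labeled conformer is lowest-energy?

B

A (staggered): F–tBu gauche; 3.4 = 3.4 kJ/mol.
B (staggered): no non-H gauche contacts → 0.0 kJ/mol.
C (staggered): F–tBu gauche; 3.4 = 3.4 kJ/mol.
B has the lowest total (0.0 kJ/mol).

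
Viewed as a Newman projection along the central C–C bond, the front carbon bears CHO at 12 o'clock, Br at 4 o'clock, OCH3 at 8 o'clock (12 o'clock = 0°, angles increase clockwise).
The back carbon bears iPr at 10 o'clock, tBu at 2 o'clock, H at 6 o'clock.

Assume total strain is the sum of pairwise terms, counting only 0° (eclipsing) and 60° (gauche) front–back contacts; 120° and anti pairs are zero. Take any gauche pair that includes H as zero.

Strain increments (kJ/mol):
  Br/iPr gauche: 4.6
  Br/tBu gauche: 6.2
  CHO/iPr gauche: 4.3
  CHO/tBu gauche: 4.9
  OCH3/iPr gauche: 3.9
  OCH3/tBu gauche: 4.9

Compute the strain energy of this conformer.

This conformer is staggered. CHO at 0° is gauche with iPr at 300° (4.3); CHO at 0° is gauche with tBu at 60° (4.9); Br at 120° is gauche with tBu at 60° (6.2); OCH3 at 240° is gauche with iPr at 300° (3.9). Total 19.3 kJ/mol.

19.3 kJ/mol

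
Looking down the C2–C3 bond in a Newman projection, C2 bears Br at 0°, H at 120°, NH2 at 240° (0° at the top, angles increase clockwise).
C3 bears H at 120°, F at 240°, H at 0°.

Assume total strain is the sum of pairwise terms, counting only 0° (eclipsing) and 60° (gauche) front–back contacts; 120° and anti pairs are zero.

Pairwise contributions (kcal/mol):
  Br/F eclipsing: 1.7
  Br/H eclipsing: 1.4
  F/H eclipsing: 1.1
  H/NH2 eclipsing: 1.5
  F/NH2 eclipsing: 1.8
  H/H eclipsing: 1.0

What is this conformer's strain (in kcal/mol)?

4.2 kcal/mol

This conformer (eclipsed): Br(0°)/H(0°) eclipsed 1.4; H(120°)/H(120°) eclipsed 1.0; NH2(240°)/F(240°) eclipsed 1.8 → 4.2 kcal/mol.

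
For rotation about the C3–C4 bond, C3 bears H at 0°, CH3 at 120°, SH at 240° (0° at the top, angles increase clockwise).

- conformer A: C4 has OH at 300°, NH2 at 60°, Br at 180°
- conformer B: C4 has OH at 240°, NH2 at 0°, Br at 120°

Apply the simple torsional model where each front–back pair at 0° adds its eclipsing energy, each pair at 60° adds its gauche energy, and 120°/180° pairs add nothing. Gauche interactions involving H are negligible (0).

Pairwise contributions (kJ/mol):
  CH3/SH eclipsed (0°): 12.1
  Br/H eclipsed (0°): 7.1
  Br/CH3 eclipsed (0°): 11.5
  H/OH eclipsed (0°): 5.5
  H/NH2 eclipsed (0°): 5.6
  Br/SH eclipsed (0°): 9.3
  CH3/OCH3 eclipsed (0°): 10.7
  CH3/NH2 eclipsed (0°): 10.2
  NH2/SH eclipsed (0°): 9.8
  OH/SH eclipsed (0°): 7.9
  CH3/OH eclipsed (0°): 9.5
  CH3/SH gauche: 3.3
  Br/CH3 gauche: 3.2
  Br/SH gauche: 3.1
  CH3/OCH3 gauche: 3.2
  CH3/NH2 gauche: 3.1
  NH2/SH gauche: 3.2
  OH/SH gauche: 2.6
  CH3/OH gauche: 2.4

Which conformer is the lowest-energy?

A (staggered): CH3–NH2 gauche, CH3–Br gauche, SH–OH gauche, SH–Br gauche; 3.1 + 3.2 + 2.6 + 3.1 = 12.0 kJ/mol.
B (eclipsed): H–NH2 eclipsed, CH3–Br eclipsed, SH–OH eclipsed; 5.6 + 11.5 + 7.9 = 25.0 kJ/mol.
A has the lowest total (12.0 kJ/mol).

A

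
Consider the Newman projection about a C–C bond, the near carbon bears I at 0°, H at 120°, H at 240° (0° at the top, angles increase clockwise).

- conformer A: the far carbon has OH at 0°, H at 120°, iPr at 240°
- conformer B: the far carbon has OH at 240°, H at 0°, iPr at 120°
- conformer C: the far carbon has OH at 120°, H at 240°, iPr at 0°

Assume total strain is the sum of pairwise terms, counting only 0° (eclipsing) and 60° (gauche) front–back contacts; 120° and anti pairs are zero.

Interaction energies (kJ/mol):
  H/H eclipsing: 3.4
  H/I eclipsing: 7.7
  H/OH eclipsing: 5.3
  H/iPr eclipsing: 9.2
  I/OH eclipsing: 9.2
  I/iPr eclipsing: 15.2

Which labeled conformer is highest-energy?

A (eclipsed): I(0°)/OH(0°) eclipsed 9.2; H(120°)/H(120°) eclipsed 3.4; H(240°)/iPr(240°) eclipsed 9.2 → 21.8 kJ/mol.
B (eclipsed): I(0°)/H(0°) eclipsed 7.7; H(120°)/iPr(120°) eclipsed 9.2; H(240°)/OH(240°) eclipsed 5.3 → 22.2 kJ/mol.
C (eclipsed): I(0°)/iPr(0°) eclipsed 15.2; H(120°)/OH(120°) eclipsed 5.3; H(240°)/H(240°) eclipsed 3.4 → 23.9 kJ/mol.
C has the highest total (23.9 kJ/mol).

C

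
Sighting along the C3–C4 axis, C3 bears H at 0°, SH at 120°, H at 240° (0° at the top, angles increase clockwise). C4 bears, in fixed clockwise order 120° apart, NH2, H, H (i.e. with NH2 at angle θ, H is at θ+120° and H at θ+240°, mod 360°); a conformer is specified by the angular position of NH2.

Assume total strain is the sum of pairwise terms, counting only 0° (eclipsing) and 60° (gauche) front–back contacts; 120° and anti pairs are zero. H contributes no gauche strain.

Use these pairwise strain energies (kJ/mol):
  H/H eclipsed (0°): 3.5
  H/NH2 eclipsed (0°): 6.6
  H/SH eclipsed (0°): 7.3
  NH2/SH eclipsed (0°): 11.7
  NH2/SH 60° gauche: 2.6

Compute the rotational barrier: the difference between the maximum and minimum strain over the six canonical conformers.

NH2 at 0° (eclipsed): H–NH2 eclipsed, SH–H eclipsed, H–H eclipsed; 6.6 + 7.3 + 3.5 = 17.4 kJ/mol.
NH2 at 60° (staggered): SH–NH2 gauche; 2.6 = 2.6 kJ/mol.
NH2 at 120° (eclipsed): H–H eclipsed, SH–NH2 eclipsed, H–H eclipsed; 3.5 + 11.7 + 3.5 = 18.7 kJ/mol.
NH2 at 180° (staggered): SH–NH2 gauche; 2.6 = 2.6 kJ/mol.
NH2 at 240° (eclipsed): H–H eclipsed, SH–H eclipsed, H–NH2 eclipsed; 3.5 + 7.3 + 6.6 = 17.4 kJ/mol.
NH2 at 300° (staggered): no non-H gauche contacts → 0.0 kJ/mol.
Max at 120° (18.7 kJ/mol), min at 300° (0.0 kJ/mol); barrier = 18.7 kJ/mol.

18.7 kJ/mol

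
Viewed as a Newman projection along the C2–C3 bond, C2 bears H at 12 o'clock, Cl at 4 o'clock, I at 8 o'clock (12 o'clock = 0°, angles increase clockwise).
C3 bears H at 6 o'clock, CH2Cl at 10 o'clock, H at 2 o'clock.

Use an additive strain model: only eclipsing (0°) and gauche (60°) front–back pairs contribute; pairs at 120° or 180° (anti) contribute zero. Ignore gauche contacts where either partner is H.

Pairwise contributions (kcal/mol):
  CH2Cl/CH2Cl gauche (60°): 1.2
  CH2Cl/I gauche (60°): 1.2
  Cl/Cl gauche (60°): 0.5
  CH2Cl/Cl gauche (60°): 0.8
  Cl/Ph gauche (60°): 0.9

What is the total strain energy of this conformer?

1.2 kcal/mol

This conformer (staggered): I(240°)/CH2Cl(300°) gauche 1.2 → 1.2 kcal/mol.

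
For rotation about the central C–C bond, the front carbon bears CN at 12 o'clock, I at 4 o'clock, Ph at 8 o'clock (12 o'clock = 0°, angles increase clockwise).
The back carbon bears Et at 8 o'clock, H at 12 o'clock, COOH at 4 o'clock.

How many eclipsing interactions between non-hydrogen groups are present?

Non-H eclipsing pairs: I(120°)/COOH(120°); Ph(240°)/Et(240°) — 2 interactions.

2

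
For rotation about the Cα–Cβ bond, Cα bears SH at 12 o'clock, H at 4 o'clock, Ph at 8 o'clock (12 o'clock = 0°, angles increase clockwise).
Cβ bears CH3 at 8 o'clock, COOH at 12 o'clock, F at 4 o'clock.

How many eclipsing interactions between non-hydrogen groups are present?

Non-H eclipsing pairs: SH(0°)/COOH(0°); Ph(240°)/CH3(240°) — 2 interactions.

2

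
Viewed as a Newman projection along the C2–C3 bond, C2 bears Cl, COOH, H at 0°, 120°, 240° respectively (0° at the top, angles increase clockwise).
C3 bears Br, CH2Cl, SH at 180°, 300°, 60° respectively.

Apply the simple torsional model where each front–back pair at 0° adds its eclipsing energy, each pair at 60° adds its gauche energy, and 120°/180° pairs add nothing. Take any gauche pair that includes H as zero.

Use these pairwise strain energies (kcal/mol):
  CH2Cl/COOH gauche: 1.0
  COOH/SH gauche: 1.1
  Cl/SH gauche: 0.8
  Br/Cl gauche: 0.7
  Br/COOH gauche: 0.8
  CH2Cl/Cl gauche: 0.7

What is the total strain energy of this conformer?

3.4 kcal/mol

This conformer is staggered. Cl at 0° is gauche with CH2Cl at 300° (0.7); Cl at 0° is gauche with SH at 60° (0.8); COOH at 120° is gauche with Br at 180° (0.8); COOH at 120° is gauche with SH at 60° (1.1). Total 3.4 kcal/mol.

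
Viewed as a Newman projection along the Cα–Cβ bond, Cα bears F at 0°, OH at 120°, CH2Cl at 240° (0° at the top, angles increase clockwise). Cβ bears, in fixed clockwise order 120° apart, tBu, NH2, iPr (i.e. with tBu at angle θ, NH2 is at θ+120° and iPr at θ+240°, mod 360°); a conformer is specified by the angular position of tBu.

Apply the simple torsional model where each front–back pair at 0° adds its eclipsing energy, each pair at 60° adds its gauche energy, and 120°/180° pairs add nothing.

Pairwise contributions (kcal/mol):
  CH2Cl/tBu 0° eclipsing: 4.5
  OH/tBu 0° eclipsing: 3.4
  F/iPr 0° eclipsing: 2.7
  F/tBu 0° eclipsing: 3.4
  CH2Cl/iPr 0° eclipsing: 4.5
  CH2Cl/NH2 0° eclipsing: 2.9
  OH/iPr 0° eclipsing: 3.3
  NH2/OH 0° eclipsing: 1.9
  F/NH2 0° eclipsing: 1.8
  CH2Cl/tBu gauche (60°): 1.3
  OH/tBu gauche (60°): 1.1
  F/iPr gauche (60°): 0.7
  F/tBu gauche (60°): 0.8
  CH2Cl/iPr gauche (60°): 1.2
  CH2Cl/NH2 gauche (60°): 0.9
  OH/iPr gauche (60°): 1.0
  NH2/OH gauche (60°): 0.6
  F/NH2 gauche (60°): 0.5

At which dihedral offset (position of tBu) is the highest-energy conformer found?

tBu at 0° is eclipsed. F at 0° is eclipsed with tBu at 0° (3.4); OH at 120° is eclipsed with NH2 at 120° (1.9); CH2Cl at 240° is eclipsed with iPr at 240° (4.5). Total 9.8 kcal/mol.
tBu at 60° is staggered. F at 0° is gauche with tBu at 60° (0.8); F at 0° is gauche with iPr at 300° (0.7); OH at 120° is gauche with tBu at 60° (1.1); OH at 120° is gauche with NH2 at 180° (0.6); CH2Cl at 240° is gauche with NH2 at 180° (0.9); CH2Cl at 240° is gauche with iPr at 300° (1.2). Total 5.3 kcal/mol.
tBu at 120° is eclipsed. F at 0° is eclipsed with iPr at 0° (2.7); OH at 120° is eclipsed with tBu at 120° (3.4); CH2Cl at 240° is eclipsed with NH2 at 240° (2.9). Total 9.0 kcal/mol.
tBu at 180° is staggered. F at 0° is gauche with NH2 at 300° (0.5); F at 0° is gauche with iPr at 60° (0.7); OH at 120° is gauche with tBu at 180° (1.1); OH at 120° is gauche with iPr at 60° (1.0); CH2Cl at 240° is gauche with tBu at 180° (1.3); CH2Cl at 240° is gauche with NH2 at 300° (0.9). Total 5.5 kcal/mol.
tBu at 240° is eclipsed. F at 0° is eclipsed with NH2 at 0° (1.8); OH at 120° is eclipsed with iPr at 120° (3.3); CH2Cl at 240° is eclipsed with tBu at 240° (4.5). Total 9.6 kcal/mol.
tBu at 300° is staggered. F at 0° is gauche with tBu at 300° (0.8); F at 0° is gauche with NH2 at 60° (0.5); OH at 120° is gauche with NH2 at 60° (0.6); OH at 120° is gauche with iPr at 180° (1.0); CH2Cl at 240° is gauche with tBu at 300° (1.3); CH2Cl at 240° is gauche with iPr at 180° (1.2). Total 5.4 kcal/mol.
The maximum (9.8 kcal/mol) occurs with tBu at 0°.

0°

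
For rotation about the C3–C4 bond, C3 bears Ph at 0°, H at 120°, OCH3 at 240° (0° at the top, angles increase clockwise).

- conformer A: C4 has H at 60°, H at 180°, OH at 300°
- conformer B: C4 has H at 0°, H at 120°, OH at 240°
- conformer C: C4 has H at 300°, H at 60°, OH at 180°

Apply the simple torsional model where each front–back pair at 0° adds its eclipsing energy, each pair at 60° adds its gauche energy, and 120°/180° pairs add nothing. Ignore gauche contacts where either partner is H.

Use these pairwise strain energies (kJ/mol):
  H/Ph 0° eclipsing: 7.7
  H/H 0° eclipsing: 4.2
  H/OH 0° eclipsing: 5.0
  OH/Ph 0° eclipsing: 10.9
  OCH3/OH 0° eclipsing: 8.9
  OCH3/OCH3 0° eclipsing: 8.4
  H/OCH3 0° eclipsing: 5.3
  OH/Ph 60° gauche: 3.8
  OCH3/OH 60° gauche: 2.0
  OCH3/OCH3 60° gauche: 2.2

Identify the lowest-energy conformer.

C

A is staggered. Ph at 0° is gauche with OH at 300° (3.8); OCH3 at 240° is gauche with OH at 300° (2.0). Total 5.8 kJ/mol.
B is eclipsed. Ph at 0° is eclipsed with H at 0° (7.7); H at 120° is eclipsed with H at 120° (4.2); OCH3 at 240° is eclipsed with OH at 240° (8.9). Total 20.8 kJ/mol.
C is staggered. OCH3 at 240° is gauche with OH at 180° (2.0). Total 2.0 kJ/mol.
C has the lowest total (2.0 kJ/mol).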